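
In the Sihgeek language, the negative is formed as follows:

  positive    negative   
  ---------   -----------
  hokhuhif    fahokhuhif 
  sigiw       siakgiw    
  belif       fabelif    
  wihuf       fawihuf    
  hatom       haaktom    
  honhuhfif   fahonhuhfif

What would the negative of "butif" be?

fabutif

belif and sigiw both have last vowel 'i' yet inflect differently (fabelif, siakgiw), so the last vowel is not what conditions the rule; the final letter is.
"butif" ends in -f. The stems ending in -f (belif → fabelif, hokhuhif → fahokhuhif, honhuhfif → fahonhuhfif) add the prefix fa-.
So butif → fabutif.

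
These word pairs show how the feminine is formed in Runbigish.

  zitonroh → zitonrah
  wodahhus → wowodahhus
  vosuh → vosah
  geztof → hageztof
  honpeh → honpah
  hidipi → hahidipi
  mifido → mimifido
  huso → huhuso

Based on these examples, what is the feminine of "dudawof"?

hadudawof

vosuh and wodahhus both have last vowel 'u' yet inflect differently (vosah, wowodahhus), so the last vowel is not what conditions the rule; the final letter is.
"dudawof" ends in -f. The one such stem in the data (geztof → hageztof) adds the prefix ha-, so the same rule applies.
So dudawof → hadudawof.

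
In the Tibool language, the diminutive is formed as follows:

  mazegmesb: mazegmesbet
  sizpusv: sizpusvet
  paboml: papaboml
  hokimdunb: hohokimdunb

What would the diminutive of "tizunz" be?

titizunz

mazegmesb and hokimdunb both end in -b yet inflect differently (mazegmesbet, hohokimdunb), so the final letter is not what conditions the rule; the second-to-last letter is.
"tizunz" has second-to-last letter 'n'. The one such stem in the data (hokimdunb → hohokimdunb) repeats the first consonant+vowel as a prefix (as does paboml), so the same rule applies.
The other pattern: stems whose second-to-last letter is 's' add -et.
So tizunz → titizunz.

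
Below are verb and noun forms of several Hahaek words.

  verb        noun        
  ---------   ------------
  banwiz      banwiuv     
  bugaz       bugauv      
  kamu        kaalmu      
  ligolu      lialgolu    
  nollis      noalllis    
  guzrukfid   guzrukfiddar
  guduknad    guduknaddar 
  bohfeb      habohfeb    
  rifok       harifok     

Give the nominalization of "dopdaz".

banwiz and nollis both have last vowel 'i' yet inflect differently (banwiuv, noalllis), so the last vowel is not what conditions the rule; the final letter is.
"dopdaz" ends in -z. The stems ending in -z (banwiz → banwiuv, bugaz → bugauv) drop the final letter and add -uv.
So dopdaz → dopdauv.

dopdauv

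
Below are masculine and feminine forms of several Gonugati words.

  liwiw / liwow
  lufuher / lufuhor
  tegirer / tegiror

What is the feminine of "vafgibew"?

vafgibow

Every pair shown (liwiw → liwow, lufuher → lufuhor, tegirer → tegiror) follows the same rule: change the last vowel to 'o'.
So vafgibew → vafgibow.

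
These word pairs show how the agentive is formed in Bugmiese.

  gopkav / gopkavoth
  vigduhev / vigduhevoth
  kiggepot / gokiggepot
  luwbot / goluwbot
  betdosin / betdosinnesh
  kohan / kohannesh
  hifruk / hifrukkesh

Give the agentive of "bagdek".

bagdekkesh

gopkav and kohan both have last vowel 'a' yet inflect differently (gopkavoth, kohannesh), so the last vowel is not what conditions the rule; the final letter is.
"bagdek" ends in -k. The one such stem in the data (hifruk → hifrukkesh) doubles the final consonant and adds -esh (as do betdosin, kohan), so the same rule applies.
So bagdek → bagdekkesh.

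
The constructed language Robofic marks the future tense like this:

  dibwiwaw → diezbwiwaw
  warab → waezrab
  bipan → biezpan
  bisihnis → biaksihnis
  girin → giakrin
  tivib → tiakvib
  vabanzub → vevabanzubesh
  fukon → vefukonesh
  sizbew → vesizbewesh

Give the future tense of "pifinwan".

"pifinwan" has last vowel 'a'. The stems whose last vowel is 'a' (dibwiwaw → diezbwiwaw, warab → waezrab, bipan → biezpan) insert -ez- after the first vowel.
The other patterns: stems whose last vowel is 'i' insert -ak- after the first vowel; stems whose last vowel is 'e', 'o' or 'u' add ve- … -esh around the stem.
So pifinwan → piezfinwan.

piezfinwan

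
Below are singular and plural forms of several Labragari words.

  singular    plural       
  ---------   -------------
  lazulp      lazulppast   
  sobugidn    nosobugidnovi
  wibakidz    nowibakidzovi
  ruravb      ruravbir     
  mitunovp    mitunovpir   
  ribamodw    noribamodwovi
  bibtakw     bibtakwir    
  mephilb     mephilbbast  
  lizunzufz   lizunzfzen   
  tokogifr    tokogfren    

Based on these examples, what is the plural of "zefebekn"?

lazulp and mitunovp both end in -p yet inflect differently (lazulppast, mitunovpir), so the final letter is not what conditions the rule; the second-to-last letter is.
"zefebekn" has second-to-last letter 'k'. The one such stem in the data (bibtakw → bibtakwir) adds -ir, so the same rule applies.
The other patterns: stems whose second-to-last letter is 'd' add no- … -ovi around the stem; stems whose second-to-last letter is 'l' double the final consonant and add -ast; stems whose second-to-last letter is 'f' delete the last vowel and add -en.
So zefebekn → zefebeknir.

zefebeknir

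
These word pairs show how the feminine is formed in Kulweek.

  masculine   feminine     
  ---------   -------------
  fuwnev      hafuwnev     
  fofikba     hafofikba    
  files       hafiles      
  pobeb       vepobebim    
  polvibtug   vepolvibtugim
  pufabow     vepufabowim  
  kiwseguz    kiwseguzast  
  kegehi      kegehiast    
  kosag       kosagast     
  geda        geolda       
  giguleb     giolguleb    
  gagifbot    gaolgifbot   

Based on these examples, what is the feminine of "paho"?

vepahoim

"paho" begins with p-. The stems beginning with p- (pobeb → vepobebim, polvibtug → vepolvibtugim, pufabow → vepufabowim) add ve- … -im around the stem.
The other patterns: stems beginning with f- add the prefix ha-; stems beginning with k- add -ast; stems beginning with g- insert -ol- after the first vowel.
So paho → vepahoim.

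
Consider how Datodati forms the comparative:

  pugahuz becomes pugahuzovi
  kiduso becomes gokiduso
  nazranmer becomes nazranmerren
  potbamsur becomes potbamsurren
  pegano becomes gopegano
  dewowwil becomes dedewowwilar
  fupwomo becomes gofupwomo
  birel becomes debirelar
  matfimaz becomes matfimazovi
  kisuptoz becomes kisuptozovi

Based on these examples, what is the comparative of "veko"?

goveko

kiduso and kisuptoz both have last vowel 'o' yet inflect differently (gokiduso, kisuptozovi), so the last vowel is not what conditions the rule; the final letter is.
"veko" ends in -o. The stems ending in -o (kiduso → gokiduso, fupwomo → gofupwomo, pegano → gopegano) add the prefix go-.
So veko → goveko.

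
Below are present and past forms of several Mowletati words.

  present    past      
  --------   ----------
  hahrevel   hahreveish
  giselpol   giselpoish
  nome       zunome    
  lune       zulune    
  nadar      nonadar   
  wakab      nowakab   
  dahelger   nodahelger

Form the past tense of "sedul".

"sedul" ends in -l. The stems ending in -l (hahrevel → hahreveish, giselpol → giselpoish) drop the final letter and add -ish.
So sedul → seduish.

seduish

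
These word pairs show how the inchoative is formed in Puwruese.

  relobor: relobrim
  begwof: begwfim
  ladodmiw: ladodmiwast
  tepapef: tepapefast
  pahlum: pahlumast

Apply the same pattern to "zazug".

"zazug" has last vowel 'u'. The one such stem in the data (pahlum → pahlumast) adds -ast, so the same rule applies.
So zazug → zazugast.

zazugast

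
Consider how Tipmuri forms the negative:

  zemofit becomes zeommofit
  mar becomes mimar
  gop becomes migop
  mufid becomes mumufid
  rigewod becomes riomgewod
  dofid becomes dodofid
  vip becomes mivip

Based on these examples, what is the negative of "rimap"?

"rimap" has 2 vowels. The stems with 2 vowels (dofid → dodofid, mufid → mumufid) repeat the first consonant+vowel as a prefix.
So rimap → ririmap.

ririmap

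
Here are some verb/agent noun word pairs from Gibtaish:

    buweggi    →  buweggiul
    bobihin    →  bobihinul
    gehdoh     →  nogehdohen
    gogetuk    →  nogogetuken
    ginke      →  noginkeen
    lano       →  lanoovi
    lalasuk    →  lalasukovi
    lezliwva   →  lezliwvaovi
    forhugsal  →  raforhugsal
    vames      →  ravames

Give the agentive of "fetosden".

rafetosden

gogetuk and lalasuk both end in -k yet inflect differently (nogogetuken, lalasukovi), so the final letter is not what conditions the rule; the first letter is.
"fetosden" begins with f-. The one such stem in the data (forhugsal → raforhugsal) adds the prefix ra-, so the same rule applies.
The other patterns: stems beginning with b- add -ul; stems beginning with g- add no- … -en around the stem; stems beginning with l- add -ovi.
So fetosden → rafetosden.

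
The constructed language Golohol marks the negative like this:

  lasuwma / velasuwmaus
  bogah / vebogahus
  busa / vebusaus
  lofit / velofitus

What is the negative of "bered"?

veberedus

Every pair shown (lasuwma → velasuwmaus, bogah → vebogahus, busa → vebusaus, …) follows the same rule: add ve- … -us around the stem.
So bered → veberedus.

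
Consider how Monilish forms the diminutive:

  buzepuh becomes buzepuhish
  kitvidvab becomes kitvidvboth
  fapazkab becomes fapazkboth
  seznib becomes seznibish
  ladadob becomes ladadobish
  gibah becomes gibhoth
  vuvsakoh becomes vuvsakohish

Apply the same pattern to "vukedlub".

vukedlubish

gibah and vuvsakoh both end in -h yet inflect differently (gibhoth, vuvsakohish), so the final letter is not what conditions the rule; the last vowel is.
"vukedlub" has last vowel 'u'. The one such stem in the data (buzepuh → buzepuhish) adds -ish, so the same rule applies.
So vukedlub → vukedlubish.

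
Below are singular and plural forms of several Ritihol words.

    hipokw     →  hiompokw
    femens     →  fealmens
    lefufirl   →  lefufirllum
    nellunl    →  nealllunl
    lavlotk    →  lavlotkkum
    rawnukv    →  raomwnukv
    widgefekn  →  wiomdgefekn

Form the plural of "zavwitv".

zavwitvvum

nellunl and lefufirl both end in -l yet inflect differently (nealllunl, lefufirllum), so the final letter is not what conditions the rule; the second-to-last letter is.
"zavwitv" has second-to-last letter 't'. The one such stem in the data (lavlotk → lavlotkkum) doubles the final consonant and adds -um (as does lefufirl), so the same rule applies.
So zavwitv → zavwitvvum.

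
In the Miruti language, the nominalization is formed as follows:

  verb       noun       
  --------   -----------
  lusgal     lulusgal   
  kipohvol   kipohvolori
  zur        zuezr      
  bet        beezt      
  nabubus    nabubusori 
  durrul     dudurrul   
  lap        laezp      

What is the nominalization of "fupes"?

fufupes

durrul and kipohvol both end in -l yet inflect differently (dudurrul, kipohvolori), so the final letter is not what conditions the rule; the number of vowels is.
"fupes" has 2 vowels. The stems with 2 vowels (durrul → dudurrul, lusgal → lulusgal) repeat the first consonant+vowel as a prefix.
So fupes → fufupes.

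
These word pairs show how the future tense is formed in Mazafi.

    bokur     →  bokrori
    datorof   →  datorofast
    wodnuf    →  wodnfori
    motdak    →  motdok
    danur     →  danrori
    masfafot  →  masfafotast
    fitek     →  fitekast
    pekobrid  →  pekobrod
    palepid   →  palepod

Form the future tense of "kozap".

motdak and fitek both end in -k yet inflect differently (motdok, fitekast), so the final letter is not what conditions the rule; the last vowel is.
"kozap" has last vowel 'a'. The one such stem in the data (motdak → motdok) changes the last vowel to 'o' (as do pekobrid, palepid), so the same rule applies.
The other patterns: stems whose last vowel is 'u' delete the last vowel and add -ori; stems whose last vowel is 'e' or 'o' add -ast.
So kozap → kozop.

kozop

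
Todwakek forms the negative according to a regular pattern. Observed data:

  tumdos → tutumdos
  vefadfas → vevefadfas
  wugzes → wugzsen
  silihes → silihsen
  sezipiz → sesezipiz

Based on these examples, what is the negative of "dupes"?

dupsen

silihes and vefadfas both end in -s yet inflect differently (silihsen, vevefadfas), so the final letter is not what conditions the rule; the last vowel is.
"dupes" has last vowel 'e'. The stems whose last vowel is 'e' (silihes → silihsen, wugzes → wugzsen) delete the last vowel and add -en.
The other pattern: stems whose last vowel is 'a', 'i' or 'o' repeat the first consonant+vowel as a prefix.
So dupes → dupsen.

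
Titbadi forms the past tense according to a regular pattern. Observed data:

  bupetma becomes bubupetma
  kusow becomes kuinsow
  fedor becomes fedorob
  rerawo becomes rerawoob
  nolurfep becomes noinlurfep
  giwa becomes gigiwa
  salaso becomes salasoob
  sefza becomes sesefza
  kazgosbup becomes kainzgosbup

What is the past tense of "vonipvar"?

vonipvarob

fedor and kusow both have last vowel 'o' yet inflect differently (fedorob, kuinsow), so the last vowel is not what conditions the rule; the final letter is.
"vonipvar" ends in -r. The one such stem in the data (fedor → fedorob) adds -ob, so the same rule applies.
So vonipvar → vonipvarob.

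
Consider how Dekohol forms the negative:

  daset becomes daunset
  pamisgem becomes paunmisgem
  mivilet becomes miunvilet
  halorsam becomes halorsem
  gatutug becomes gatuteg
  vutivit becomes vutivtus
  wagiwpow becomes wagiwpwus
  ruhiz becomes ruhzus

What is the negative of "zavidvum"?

zavidvem

"zavidvum" has last vowel 'u'. The one such stem in the data (gatutug → gatuteg) changes the last vowel to 'e' (as does halorsam), so the same rule applies.
The other patterns: stems whose last vowel is 'e' insert -un- after the first vowel; stems whose last vowel is 'i' or 'o' delete the last vowel and add -us.
So zavidvum → zavidvem.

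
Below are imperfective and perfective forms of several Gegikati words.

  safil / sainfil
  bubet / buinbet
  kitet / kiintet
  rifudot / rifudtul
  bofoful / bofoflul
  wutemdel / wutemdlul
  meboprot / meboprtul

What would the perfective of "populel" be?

popullul

bubet and rifudot both end in -t yet inflect differently (buinbet, rifudtul), so the final letter is not what conditions the rule; the number of vowels is.
"populel" has 3 vowels. The stems with 3 vowels (rifudot → rifudtul, bofoful → bofoflul, wutemdel → wutemdlul) delete the last vowel and add -ul.
So populel → popullul.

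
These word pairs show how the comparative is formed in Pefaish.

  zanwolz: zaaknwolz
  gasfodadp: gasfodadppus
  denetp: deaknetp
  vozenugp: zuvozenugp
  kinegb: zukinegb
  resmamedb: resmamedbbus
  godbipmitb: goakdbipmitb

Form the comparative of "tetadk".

tetadkkus

"tetadk" has second-to-last letter 'd'. The stems whose second-to-last letter is 'd' (resmamedb → resmamedbbus, gasfodadp → gasfodadppus) double the final consonant and add -us.
The other patterns: stems whose second-to-last letter is 'g' add the prefix zu-; stems whose second-to-last letter is 'l' or 't' insert -ak- after the first vowel.
So tetadk → tetadkkus.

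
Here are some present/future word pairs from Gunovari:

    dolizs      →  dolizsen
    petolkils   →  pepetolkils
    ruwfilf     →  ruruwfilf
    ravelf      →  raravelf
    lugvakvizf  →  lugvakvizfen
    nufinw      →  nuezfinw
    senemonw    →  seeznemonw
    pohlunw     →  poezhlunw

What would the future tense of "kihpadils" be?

ruwfilf and lugvakvizf both end in -f yet inflect differently (ruruwfilf, lugvakvizfen), so the final letter is not what conditions the rule; the second-to-last letter is.
"kihpadils" has second-to-last letter 'l'. The stems whose second-to-last letter is 'l' (ruwfilf → ruruwfilf, ravelf → raravelf, petolkils → pepetolkils) repeat the first consonant+vowel as a prefix.
So kihpadils → kikihpadils.

kikihpadils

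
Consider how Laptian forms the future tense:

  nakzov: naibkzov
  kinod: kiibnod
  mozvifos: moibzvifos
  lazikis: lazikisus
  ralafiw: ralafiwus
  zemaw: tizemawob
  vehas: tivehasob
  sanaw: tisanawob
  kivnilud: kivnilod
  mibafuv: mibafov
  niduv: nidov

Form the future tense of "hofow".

hoibfow

"hofow" has last vowel 'o'. The stems whose last vowel is 'o' (nakzov → naibkzov, kinod → kiibnod, mozvifos → moibzvifos) insert -ib- after the first vowel.
The other patterns: stems whose last vowel is 'i' add -us; stems whose last vowel is 'a' add ti- … -ob around the stem; stems whose last vowel is 'u' change the last vowel to 'o'.
So hofow → hoibfow.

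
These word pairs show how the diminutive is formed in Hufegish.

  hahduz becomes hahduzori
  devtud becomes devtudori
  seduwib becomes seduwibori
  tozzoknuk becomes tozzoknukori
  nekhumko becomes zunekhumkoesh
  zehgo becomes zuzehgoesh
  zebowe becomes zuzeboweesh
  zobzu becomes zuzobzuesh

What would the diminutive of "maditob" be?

maditobori

hahduz and zobzu both have last vowel 'u' yet inflect differently (hahduzori, zuzobzuesh), so the last vowel is not what conditions the rule; whether the stem ends in a vowel or a consonant is.
"maditob" ends in a consonant. The stems ending in a consonant (hahduz → hahduzori, devtud → devtudori, seduwib → seduwibori) add -ori.
So maditob → maditobori.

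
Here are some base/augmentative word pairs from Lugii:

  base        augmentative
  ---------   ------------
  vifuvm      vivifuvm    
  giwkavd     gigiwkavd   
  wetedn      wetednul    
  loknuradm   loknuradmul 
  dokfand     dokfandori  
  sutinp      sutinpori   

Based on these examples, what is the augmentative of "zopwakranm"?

zopwakranmori

vifuvm and loknuradm both end in -m yet inflect differently (vivifuvm, loknuradmul), so the final letter is not what conditions the rule; the second-to-last letter is.
"zopwakranm" has second-to-last letter 'n'. The stems whose second-to-last letter is 'n' (dokfand → dokfandori, sutinp → sutinpori) add -ori.
The other patterns: stems whose second-to-last letter is 'v' repeat the first consonant+vowel as a prefix; stems whose second-to-last letter is 'd' add -ul.
So zopwakranm → zopwakranmori.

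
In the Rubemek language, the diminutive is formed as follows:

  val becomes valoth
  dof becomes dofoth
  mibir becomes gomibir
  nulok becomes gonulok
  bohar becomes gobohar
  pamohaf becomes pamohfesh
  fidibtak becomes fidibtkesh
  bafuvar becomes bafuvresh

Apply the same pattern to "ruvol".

dof and pamohaf both end in -f yet inflect differently (dofoth, pamohfesh), so the final letter is not what conditions the rule; the number of vowels is.
"ruvol" has 2 vowels. The stems with 2 vowels (mibir → gomibir, nulok → gonulok, bohar → gobohar) add the prefix go-.
The other patterns: stems with 1 vowel add -oth; stems with 3 vowels delete the last vowel and add -esh.
So ruvol → goruvol.

goruvol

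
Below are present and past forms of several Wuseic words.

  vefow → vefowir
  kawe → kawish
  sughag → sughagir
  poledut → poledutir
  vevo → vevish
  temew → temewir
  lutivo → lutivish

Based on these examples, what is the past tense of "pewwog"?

pewwogir

vefow and lutivo both have last vowel 'o' yet inflect differently (vefowir, lutivish), so the last vowel is not what conditions the rule; whether the stem ends in a vowel or a consonant is.
"pewwog" ends in a consonant. The stems ending in a consonant (poledut → poledutir, temew → temewir, sughag → sughagir) add -ir.
So pewwog → pewwogir.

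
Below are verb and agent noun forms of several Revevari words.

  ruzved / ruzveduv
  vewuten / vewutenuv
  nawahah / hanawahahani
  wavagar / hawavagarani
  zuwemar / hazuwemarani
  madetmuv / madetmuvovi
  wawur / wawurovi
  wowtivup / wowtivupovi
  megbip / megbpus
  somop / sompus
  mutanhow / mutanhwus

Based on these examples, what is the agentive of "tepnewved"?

tepnewveduv

wavagar and wawur both end in -r yet inflect differently (hawavagarani, wawurovi), so the final letter is not what conditions the rule; the last vowel is.
"tepnewved" has last vowel 'e'. The stems whose last vowel is 'e' (ruzved → ruzveduv, vewuten → vewutenuv) add -uv.
So tepnewved → tepnewveduv.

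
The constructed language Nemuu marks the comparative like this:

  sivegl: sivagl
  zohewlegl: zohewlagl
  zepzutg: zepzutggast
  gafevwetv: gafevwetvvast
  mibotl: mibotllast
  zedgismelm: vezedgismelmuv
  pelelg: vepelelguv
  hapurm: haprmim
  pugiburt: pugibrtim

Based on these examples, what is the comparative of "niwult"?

veniwultuv

"niwult" has second-to-last letter 'l'. The stems whose second-to-last letter is 'l' (zedgismelm → vezedgismelmuv, pelelg → vepelelguv) add ve- … -uv around the stem.
So niwult → veniwultuv.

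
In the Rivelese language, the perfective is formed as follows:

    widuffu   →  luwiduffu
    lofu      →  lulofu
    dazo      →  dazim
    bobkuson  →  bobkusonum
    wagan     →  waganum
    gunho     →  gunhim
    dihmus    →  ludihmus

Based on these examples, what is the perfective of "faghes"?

lufaghes

"faghes" ends in -s. The one such stem in the data (dihmus → ludihmus) adds the prefix lu-, so the same rule applies.
So faghes → lufaghes.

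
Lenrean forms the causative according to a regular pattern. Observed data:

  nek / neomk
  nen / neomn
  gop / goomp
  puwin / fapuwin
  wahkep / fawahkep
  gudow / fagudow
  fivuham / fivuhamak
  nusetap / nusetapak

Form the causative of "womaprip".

womapripak

nen and puwin both end in -n yet inflect differently (neomn, fapuwin), so the final letter is not what conditions the rule; the number of vowels is.
"womaprip" has 3 vowels. The stems with 3 vowels (fivuham → fivuhamak, nusetap → nusetapak) add -ak.
So womaprip → womapripak.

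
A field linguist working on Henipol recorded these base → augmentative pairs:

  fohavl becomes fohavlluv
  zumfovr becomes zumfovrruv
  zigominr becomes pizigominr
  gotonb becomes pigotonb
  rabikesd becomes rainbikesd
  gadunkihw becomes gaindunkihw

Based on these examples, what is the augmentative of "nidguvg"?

"nidguvg" has second-to-last letter 'v'. The stems whose second-to-last letter is 'v' (fohavl → fohavlluv, zumfovr → zumfovrruv) double the final consonant and add -uv.
So nidguvg → nidguvgguv.

nidguvgguv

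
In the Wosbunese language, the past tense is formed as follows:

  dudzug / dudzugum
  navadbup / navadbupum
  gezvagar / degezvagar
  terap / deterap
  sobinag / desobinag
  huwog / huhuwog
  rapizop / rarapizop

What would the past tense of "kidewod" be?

navadbup and terap both end in -p yet inflect differently (navadbupum, deterap), so the final letter is not what conditions the rule; the last vowel is.
"kidewod" has last vowel 'o'. The stems whose last vowel is 'o' (huwog → huhuwog, rapizop → rarapizop) repeat the first consonant+vowel as a prefix.
So kidewod → kikidewod.

kikidewod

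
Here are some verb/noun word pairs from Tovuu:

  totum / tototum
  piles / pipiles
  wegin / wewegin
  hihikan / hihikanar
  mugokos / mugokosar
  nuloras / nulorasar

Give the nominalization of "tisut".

titisut

wegin and hihikan both end in -n yet inflect differently (wewegin, hihikanar), so the final letter is not what conditions the rule; the number of vowels is.
"tisut" has 2 vowels. The stems with 2 vowels (totum → tototum, piles → pipiles, wegin → wewegin) repeat the first consonant+vowel as a prefix.
The other pattern: stems with 3 vowels add -ar.
So tisut → titisut.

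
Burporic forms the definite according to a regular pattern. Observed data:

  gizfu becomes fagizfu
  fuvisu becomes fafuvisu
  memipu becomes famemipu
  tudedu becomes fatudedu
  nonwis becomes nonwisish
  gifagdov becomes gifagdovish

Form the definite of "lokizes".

gizfu and gifagdov both begin with g- yet inflect differently (fagizfu, gifagdovish), so the first letter is not what conditions the rule; the final letter is.
"lokizes" ends in -s. The one such stem in the data (nonwis → nonwisish) adds -ish, so the same rule applies.
So lokizes → lokizesish.

lokizesish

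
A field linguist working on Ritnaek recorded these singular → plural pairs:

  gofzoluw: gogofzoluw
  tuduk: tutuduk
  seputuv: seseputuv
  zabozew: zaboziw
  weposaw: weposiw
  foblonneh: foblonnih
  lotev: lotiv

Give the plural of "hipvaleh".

"hipvaleh" has last vowel 'e'. The stems whose last vowel is 'e' (zabozew → zaboziw, foblonneh → foblonnih, lotev → lotiv) change the last vowel to 'i'.
The other pattern: stems whose last vowel is 'u' repeat the first consonant+vowel as a prefix.
So hipvaleh → hipvalih.

hipvalih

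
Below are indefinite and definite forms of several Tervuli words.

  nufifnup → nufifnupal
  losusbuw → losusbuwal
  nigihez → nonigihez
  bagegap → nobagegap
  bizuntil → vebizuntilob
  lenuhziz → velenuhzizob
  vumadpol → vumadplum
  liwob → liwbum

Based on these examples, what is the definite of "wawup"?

wawupal

nufifnup and bagegap both end in -p yet inflect differently (nufifnupal, nobagegap), so the final letter is not what conditions the rule; the last vowel is.
"wawup" has last vowel 'u'. The stems whose last vowel is 'u' (nufifnup → nufifnupal, losusbuw → losusbuwal) add -al.
The other patterns: stems whose last vowel is 'a' or 'e' add the prefix no-; stems whose last vowel is 'i' add ve- … -ob around the stem; stems whose last vowel is 'o' delete the last vowel and add -um.
So wawup → wawupal.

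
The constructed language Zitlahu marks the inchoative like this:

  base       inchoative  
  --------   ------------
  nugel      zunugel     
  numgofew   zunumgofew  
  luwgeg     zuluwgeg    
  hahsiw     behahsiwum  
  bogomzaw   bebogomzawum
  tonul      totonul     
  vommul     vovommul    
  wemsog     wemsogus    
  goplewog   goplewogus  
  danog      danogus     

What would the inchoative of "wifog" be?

wifogus

numgofew and hahsiw both end in -w yet inflect differently (zunumgofew, behahsiwum), so the final letter is not what conditions the rule; the last vowel is.
"wifog" has last vowel 'o'. The stems whose last vowel is 'o' (wemsog → wemsogus, goplewog → goplewogus, danog → danogus) add -us.
The other patterns: stems whose last vowel is 'e' add the prefix zu-; stems whose last vowel is 'a' or 'i' add be- … -um around the stem; stems whose last vowel is 'u' repeat the first consonant+vowel as a prefix.
So wifog → wifogus.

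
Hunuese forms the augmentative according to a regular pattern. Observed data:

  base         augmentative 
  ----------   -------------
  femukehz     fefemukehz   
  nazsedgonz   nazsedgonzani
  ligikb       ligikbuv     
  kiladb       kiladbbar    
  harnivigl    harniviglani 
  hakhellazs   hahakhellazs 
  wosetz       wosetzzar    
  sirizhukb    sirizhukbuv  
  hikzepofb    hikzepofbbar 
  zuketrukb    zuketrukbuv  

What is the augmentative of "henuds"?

"henuds" has second-to-last letter 'd'. The one such stem in the data (kiladb → kiladbbar) doubles the final consonant and adds -ar (as do hikzepofb, wosetz), so the same rule applies.
The other patterns: stems whose second-to-last letter is 'g' or 'n' add -ani; stems whose second-to-last letter is 'h' or 'z' repeat the first consonant+vowel as a prefix; stems whose second-to-last letter is 'k' add -uv.
So henuds → henudssar.

henudssar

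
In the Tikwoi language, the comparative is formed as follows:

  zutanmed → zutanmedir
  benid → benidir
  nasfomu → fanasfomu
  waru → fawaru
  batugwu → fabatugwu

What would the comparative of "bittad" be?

bittadir

batugwu and benid both begin with b- yet inflect differently (fabatugwu, benidir), so the first letter is not what conditions the rule; whether the stem ends in a vowel or a consonant is.
"bittad" ends in a consonant. The stems ending in a consonant (zutanmed → zutanmedir, benid → benidir) add -ir.
The other pattern: stems ending in a vowel add the prefix fa-.
So bittad → bittadir.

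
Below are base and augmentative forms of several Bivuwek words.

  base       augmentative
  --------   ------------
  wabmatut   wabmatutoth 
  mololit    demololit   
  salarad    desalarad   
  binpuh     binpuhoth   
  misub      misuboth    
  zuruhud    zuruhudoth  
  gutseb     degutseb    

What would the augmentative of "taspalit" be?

detaspalit

zuruhud and salarad both end in -d yet inflect differently (zuruhudoth, desalarad), so the final letter is not what conditions the rule; the last vowel is.
"taspalit" has last vowel 'i'. The one such stem in the data (mololit → demololit) adds the prefix de-, so the same rule applies.
The other pattern: stems whose last vowel is 'u' add -oth.
So taspalit → detaspalit.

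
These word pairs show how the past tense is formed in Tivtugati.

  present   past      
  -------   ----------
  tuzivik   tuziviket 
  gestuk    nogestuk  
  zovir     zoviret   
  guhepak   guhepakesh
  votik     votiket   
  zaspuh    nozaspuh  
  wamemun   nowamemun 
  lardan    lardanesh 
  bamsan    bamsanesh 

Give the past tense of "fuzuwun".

"fuzuwun" has last vowel 'u'. The stems whose last vowel is 'u' (zaspuh → nozaspuh, wamemun → nowamemun, gestuk → nogestuk) add the prefix no-.
The other patterns: stems whose last vowel is 'a' add -esh; stems whose last vowel is 'i' add -et.
So fuzuwun → nofuzuwun.

nofuzuwun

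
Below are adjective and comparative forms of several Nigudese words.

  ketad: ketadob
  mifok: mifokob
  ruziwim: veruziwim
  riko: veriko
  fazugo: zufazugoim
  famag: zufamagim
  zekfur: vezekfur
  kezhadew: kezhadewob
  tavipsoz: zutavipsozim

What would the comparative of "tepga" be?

zutepgaim

"tepga" begins with t-. The one such stem in the data (tavipsoz → zutavipsozim) adds zu- … -im around the stem, so the same rule applies.
So tepga → zutepgaim.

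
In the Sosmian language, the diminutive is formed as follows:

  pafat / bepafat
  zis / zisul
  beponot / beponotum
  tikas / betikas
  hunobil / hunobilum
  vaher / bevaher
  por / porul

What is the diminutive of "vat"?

vatul

"vat" has 1 vowel. The stems with 1 vowel (zis → zisul, por → porul) add -ul.
So vat → vatul.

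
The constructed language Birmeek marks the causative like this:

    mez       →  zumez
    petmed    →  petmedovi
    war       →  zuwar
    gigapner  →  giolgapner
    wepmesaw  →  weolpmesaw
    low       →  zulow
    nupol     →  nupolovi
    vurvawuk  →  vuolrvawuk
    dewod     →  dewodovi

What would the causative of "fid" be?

zufid

"fid" has 1 vowel. The stems with 1 vowel (mez → zumez, low → zulow, war → zuwar) add the prefix zu-.
The other patterns: stems with 2 vowels add -ovi; stems with 3 vowels insert -ol- after the first vowel.
So fid → zufid.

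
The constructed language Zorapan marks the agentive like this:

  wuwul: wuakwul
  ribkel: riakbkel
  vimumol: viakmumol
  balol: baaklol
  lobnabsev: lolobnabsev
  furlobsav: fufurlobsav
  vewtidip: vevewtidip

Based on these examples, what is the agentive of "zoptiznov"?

"zoptiznov" ends in -v. The stems ending in -v (lobnabsev → lolobnabsev, furlobsav → fufurlobsav) repeat the first consonant+vowel as a prefix.
So zoptiznov → zozoptiznov.

zozoptiznov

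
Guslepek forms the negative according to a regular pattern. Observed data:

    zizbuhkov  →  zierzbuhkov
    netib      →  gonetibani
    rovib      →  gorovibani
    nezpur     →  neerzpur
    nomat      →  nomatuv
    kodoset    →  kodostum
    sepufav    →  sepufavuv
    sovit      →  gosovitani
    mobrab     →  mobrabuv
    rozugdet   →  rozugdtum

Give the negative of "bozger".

zizbuhkov and sepufav both end in -v yet inflect differently (zierzbuhkov, sepufavuv), so the final letter is not what conditions the rule; the last vowel is.
"bozger" has last vowel 'e'. The stems whose last vowel is 'e' (kodoset → kodostum, rozugdet → rozugdtum) delete the last vowel and add -um.
The other patterns: stems whose last vowel is 'o' or 'u' insert -er- after the first vowel; stems whose last vowel is 'a' add -uv; stems whose last vowel is 'i' add go- … -ani around the stem.
So bozger → bozgrum.

bozgrum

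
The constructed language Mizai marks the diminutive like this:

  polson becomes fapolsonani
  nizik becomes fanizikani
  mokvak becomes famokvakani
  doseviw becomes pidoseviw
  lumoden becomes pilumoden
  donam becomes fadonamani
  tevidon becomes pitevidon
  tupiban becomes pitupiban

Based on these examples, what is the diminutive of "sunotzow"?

pisunotzow

polson and tevidon both end in -n yet inflect differently (fapolsonani, pitevidon), so the final letter is not what conditions the rule; the number of vowels is.
"sunotzow" has 3 vowels. The stems with 3 vowels (tevidon → pitevidon, doseviw → pidoseviw, tupiban → pitupiban) add the prefix pi-.
So sunotzow → pisunotzow.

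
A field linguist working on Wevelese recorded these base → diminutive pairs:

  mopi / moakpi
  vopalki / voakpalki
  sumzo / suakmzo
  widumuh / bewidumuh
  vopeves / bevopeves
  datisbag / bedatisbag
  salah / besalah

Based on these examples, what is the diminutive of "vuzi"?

vuakzi

vopalki and vopeves both begin with v- yet inflect differently (voakpalki, bevopeves), so the first letter is not what conditions the rule; whether the stem ends in a vowel or a consonant is.
"vuzi" ends in a vowel. The stems ending in a vowel (mopi → moakpi, vopalki → voakpalki, sumzo → suakmzo) insert -ak- after the first vowel.
The other pattern: stems ending in a consonant add the prefix be-.
So vuzi → vuakzi.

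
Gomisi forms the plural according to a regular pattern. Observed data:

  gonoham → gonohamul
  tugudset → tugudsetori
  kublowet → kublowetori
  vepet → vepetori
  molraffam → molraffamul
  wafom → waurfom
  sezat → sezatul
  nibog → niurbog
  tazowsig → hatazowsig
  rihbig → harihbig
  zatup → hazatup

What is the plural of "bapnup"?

habapnup

"bapnup" has last vowel 'u'. The one such stem in the data (zatup → hazatup) adds the prefix ha-, so the same rule applies.
The other patterns: stems whose last vowel is 'e' add -ori; stems whose last vowel is 'a' add -ul; stems whose last vowel is 'o' insert -ur- after the first vowel.
So bapnup → habapnup.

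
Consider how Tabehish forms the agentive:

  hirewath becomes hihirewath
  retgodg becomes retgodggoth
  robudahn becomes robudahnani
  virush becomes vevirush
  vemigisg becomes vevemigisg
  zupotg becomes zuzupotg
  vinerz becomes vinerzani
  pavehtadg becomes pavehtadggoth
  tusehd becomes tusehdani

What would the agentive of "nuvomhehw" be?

nuvomhehwani

pavehtadg and vemigisg both end in -g yet inflect differently (pavehtadggoth, vevemigisg), so the final letter is not what conditions the rule; the second-to-last letter is.
"nuvomhehw" has second-to-last letter 'h'. The stems whose second-to-last letter is 'h' (tusehd → tusehdani, robudahn → robudahnani) add -ani.
So nuvomhehw → nuvomhehwani.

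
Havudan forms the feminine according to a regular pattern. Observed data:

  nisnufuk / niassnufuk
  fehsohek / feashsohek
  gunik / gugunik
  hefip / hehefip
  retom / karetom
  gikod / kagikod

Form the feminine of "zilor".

nisnufuk and gunik both end in -k yet inflect differently (niassnufuk, gugunik), so the final letter is not what conditions the rule; the last vowel is.
"zilor" has last vowel 'o'. The stems whose last vowel is 'o' (retom → karetom, gikod → kagikod) add the prefix ka-.
The other patterns: stems whose last vowel is 'e' or 'u' insert -as- after the first vowel; stems whose last vowel is 'i' repeat the first consonant+vowel as a prefix.
So zilor → kazilor.

kazilor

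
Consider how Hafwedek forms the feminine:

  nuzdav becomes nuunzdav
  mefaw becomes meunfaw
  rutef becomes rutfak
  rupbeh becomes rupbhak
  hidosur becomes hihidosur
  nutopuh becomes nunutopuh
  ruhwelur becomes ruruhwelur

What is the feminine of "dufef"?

duffak

"dufef" has last vowel 'e'. The stems whose last vowel is 'e' (rutef → rutfak, rupbeh → rupbhak) delete the last vowel and add -ak.
The other patterns: stems whose last vowel is 'u' repeat the first consonant+vowel as a prefix; stems whose last vowel is 'a' insert -un- after the first vowel.
So dufef → duffak.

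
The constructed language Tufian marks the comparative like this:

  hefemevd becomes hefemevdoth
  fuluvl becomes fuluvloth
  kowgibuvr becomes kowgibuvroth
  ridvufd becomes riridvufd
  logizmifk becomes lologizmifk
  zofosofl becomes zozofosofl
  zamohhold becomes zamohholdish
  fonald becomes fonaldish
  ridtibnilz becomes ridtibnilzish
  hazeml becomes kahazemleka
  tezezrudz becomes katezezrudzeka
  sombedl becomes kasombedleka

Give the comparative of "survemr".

"survemr" has second-to-last letter 'm'. The one such stem in the data (hazeml → kahazemleka) adds ka- … -eka around the stem, so the same rule applies.
The other patterns: stems whose second-to-last letter is 'v' add -oth; stems whose second-to-last letter is 'f' repeat the first consonant+vowel as a prefix; stems whose second-to-last letter is 'l' add -ish.
So survemr → kasurvemreka.

kasurvemreka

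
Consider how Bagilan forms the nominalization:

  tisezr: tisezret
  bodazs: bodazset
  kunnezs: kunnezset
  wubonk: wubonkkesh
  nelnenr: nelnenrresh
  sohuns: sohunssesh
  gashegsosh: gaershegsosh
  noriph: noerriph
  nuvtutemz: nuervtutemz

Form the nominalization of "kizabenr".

tisezr and nelnenr both end in -r yet inflect differently (tisezret, nelnenrresh), so the final letter is not what conditions the rule; the second-to-last letter is.
"kizabenr" has second-to-last letter 'n'. The stems whose second-to-last letter is 'n' (wubonk → wubonkkesh, nelnenr → nelnenrresh, sohuns → sohunssesh) double the final consonant and add -esh.
The other patterns: stems whose second-to-last letter is 'z' add -et; stems whose second-to-last letter is 'm', 'p' or 's' insert -er- after the first vowel.
So kizabenr → kizabenrresh.

kizabenrresh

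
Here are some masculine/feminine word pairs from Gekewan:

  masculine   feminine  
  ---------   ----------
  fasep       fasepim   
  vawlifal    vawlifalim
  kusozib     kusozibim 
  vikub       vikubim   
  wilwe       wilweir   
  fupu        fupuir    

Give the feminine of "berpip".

berpipim

"berpip" ends in a consonant. The stems ending in a consonant (fasep → fasepim, vawlifal → vawlifalim, kusozib → kusozibim) add -im.
So berpip → berpipim.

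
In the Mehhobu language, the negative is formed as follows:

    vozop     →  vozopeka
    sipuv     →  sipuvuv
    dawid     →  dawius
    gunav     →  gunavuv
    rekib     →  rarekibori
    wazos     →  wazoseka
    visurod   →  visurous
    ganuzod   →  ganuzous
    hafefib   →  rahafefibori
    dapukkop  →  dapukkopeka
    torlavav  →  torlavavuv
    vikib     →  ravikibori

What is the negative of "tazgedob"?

dawid and vikib both have last vowel 'i' yet inflect differently (dawius, ravikibori), so the last vowel is not what conditions the rule; the final letter is.
"tazgedob" ends in -b. The stems ending in -b (vikib → ravikibori, hafefib → rahafefibori, rekib → rarekibori) add ra- … -ori around the stem.
The other patterns: stems ending in -d drop the final letter and add -us; stems ending in -v add -uv; stems ending in -p or -s add -eka.
So tazgedob → ratazgedobori.

ratazgedobori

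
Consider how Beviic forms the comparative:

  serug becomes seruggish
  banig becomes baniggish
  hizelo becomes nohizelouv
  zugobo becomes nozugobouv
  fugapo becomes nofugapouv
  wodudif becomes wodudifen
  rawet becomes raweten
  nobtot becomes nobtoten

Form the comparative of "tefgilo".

notefgilouv

"tefgilo" ends in -o. The stems ending in -o (hizelo → nohizelouv, zugobo → nozugobouv, fugapo → nofugapouv) add no- … -uv around the stem.
The other patterns: stems ending in -g double the final consonant and add -ish; stems ending in -f or -t add -en.
So tefgilo → notefgilouv.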